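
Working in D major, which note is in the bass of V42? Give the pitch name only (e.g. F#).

V in D major has root A; the chord is A-C#-E-G.
The figure 42 means third inversion — the seventh is in the bass.

G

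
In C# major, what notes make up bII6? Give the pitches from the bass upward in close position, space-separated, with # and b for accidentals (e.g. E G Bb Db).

F# A D

Scale degree 2 in C# major is D#; lowering it a half step gives D. bII6 is the Neapolitan sixth — a major triad on the lowered second degree, here in its customary first inversion.
So the chord is D-F#-A.
With the 6 figure the chord is in first inversion; from the bass F# upward in close position it reads F#-A-D.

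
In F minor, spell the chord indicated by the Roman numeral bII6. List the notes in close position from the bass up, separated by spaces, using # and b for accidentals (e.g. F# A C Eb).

Bb Db Gb

Scale degree 2 in F minor is G; lowering it a half step gives Gb. bII6 is the Neapolitan sixth — a major triad on the lowered second degree, here in its customary first inversion.
So the chord is Gb-Bb-Db.
The figured bass 6 indicates first inversion, placing the third (Bb) in the bass: Bb-Db-Gb.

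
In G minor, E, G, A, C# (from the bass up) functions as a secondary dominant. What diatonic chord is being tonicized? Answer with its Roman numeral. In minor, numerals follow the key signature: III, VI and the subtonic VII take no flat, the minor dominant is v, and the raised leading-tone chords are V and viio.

V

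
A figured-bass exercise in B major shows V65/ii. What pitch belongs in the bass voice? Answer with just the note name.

B#

The applied chord V65/ii is rooted on G#: G#-B#-D#-F#.
The figure 65 means first inversion — the third is in the bass.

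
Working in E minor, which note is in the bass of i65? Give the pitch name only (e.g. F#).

i in E minor has root E; the chord is E-G-B-D.
The figure 65 means first inversion — the third is in the bass.

G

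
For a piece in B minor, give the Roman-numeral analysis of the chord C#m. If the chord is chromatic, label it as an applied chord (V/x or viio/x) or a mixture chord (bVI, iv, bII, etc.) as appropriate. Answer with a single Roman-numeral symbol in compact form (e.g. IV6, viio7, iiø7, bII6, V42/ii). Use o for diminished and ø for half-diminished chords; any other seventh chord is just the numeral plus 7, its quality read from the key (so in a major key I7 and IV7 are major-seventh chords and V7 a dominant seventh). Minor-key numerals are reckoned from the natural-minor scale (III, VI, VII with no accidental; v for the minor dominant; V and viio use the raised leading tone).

ii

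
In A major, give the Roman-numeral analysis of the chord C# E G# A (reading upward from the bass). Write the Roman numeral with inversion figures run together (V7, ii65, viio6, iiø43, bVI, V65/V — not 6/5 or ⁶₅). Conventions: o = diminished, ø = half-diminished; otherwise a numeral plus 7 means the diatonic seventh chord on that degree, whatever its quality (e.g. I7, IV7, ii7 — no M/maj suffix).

The pitches A-C#-E-G# form a major seventh chord rooted on A.
In A major, A is the tonic; the diatonic major seventh chord there is I7.
With C# in the bass the chord is in first inversion, so the figured bass is 65.

I65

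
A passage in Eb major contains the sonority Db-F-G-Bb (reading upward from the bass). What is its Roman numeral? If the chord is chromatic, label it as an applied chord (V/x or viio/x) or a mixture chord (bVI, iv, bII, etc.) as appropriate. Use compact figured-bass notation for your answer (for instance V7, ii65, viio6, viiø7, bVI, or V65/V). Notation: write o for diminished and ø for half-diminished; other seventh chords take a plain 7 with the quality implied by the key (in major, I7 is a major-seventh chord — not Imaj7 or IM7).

viiø43/IV

Stacked in thirds the chord is G-Bb-Db-F: a half-diminished seventh chord on G.
G sits a half step below Ab (IV in Eb major); a diminished chord there is the applied leading-tone chord of IV.
With Db in the bass the chord is in second inversion, so the figured bass is 43.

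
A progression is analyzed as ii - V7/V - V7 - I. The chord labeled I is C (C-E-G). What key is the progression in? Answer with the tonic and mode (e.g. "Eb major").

The anchor chord is a major triad on C, labeled I.
If C is scale degree 1 and the mode makes that degree carry a major triad, the tonic is C and the mode is major.

C major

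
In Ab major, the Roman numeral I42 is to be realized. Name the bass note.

G

I in Ab major has root Ab; the chord is Ab-C-Eb-G.
The figure 42 means third inversion — the seventh is in the bass.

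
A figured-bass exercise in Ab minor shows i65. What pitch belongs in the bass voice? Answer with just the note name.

Cb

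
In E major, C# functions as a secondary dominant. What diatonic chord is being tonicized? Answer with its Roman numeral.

ii

The chord is a major triad on C#.
A dominant resolves down a perfect fifth: C# → F#. In E major, F# is scale degree 2, i.e. ii.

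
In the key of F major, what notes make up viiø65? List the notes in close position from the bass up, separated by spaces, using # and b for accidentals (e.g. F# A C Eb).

G Bb D E

The numeral's case and figure indicate a half-diminished seventh chord. In F major its root, the seventh degree, is E.
Stacking thirds from E gives E-G-Bb-D.
With the 65 figure the chord is in first inversion; from the bass G upward in close position it reads G-Bb-D-E.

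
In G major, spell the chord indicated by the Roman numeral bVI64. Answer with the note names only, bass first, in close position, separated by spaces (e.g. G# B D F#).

Bb Eb G

Scale degree 6 in G major is E; lowering it a half step gives Eb. bVI64 is a major triad on the lowered sixth degree, borrowed from the parallel minor.
So the chord is Eb-G-Bb.
With the 64 figure the chord is in second inversion; from the bass Bb upward in close position it reads Bb-Eb-G.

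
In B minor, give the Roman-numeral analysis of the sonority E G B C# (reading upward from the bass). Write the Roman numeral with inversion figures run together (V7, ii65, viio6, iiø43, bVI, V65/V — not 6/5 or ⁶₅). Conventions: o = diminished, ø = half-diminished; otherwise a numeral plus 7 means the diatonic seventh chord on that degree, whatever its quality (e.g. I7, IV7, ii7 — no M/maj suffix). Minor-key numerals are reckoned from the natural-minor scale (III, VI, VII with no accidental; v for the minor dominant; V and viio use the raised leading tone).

iiø65

The pitches C#-E-G-B form a half-diminished seventh chord rooted on C#.
C# is scale degree 2 in B minor, and a half-diminished seventh chord on that degree is written iiø7.
With E in the bass the chord is in first inversion, so the figured bass is 65.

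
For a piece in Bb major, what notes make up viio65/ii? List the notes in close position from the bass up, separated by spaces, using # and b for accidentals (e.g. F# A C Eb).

The slash marks an applied leading-tone chord: viio of ii. In Bb major, ii is C, so the leading tone to it is B, a half step below.
Building a fully diminished seventh chord on B gives B-D-F-Ab.
With the 65 figure the chord is in first inversion; from the bass D upward in close position it reads D-F-Ab-B.

D F Ab B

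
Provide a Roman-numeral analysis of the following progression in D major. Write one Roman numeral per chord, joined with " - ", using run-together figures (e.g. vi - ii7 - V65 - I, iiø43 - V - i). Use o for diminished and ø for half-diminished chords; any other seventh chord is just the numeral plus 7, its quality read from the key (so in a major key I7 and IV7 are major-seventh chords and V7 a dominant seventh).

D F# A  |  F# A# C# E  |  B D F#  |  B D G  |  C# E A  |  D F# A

D-F#-A: root D is the tonic; major triad there is I.
F#-A#-C#-E: a dominant seventh chord on F#, the applied dominant of vi → V7/vi.
B-D-F# has root B, degree 6 in D major, so vi.
B-D-G: root G is the subdominant; major triad there is IV6.
C#-E-A: major triad on A = scale degree 5 → V6.
D-F#-A has root D, degree 1 in D major, so I.

I - V7/vi - vi - IV6 - V6 - I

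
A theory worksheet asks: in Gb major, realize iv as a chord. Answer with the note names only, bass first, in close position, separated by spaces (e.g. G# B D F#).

Cb Ebb Gb

iv is the minor subdominant, borrowed from the parallel minor. In Gb major that root is Cb.
So the chord is Cb-Ebb-Gb.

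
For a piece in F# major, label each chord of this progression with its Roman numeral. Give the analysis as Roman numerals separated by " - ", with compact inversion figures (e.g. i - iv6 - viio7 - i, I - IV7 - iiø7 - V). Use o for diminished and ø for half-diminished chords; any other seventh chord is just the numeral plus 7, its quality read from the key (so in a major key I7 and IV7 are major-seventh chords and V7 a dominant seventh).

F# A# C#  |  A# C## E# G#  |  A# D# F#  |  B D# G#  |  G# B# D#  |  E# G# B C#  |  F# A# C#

I - V7/vi - vi64 - ii6 - V/V - V65 - I

F#-A#-C#: root F# is the tonic; major triad there is I.
A#-C##-E#-G#: chromatic; A# is V of vi, so V7/vi.
A#-D#-F#: minor triad on D# = scale degree 6 → vi64.
B-D#-G#: minor triad on G# = scale degree 2 → ii6.
G#-B#-D#: chromatic; G# is V of V, so V/V.
E#-G#-B-C#: dominant seventh chord on C# = scale degree 5 → V65.
F#-A#-C#: major triad on F# = scale degree 1 → I.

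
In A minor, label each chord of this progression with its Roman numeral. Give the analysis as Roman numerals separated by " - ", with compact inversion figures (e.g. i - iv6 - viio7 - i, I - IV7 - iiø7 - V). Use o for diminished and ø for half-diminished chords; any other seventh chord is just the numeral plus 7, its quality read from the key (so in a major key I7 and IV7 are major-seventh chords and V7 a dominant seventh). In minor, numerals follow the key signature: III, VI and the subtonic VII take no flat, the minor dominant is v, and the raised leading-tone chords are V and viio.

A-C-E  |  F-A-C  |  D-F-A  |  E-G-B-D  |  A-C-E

A-C-E has root A, degree 1 in A minor, so i.
F-A-C: major triad on F = scale degree 6 → VI.
D-F-A: root D is the subdominant; minor triad there is iv.
E-G-B-D has root E, degree 5 in A minor, so v7.
A-C-E: root A is the tonic; minor triad there is i.

i - VI - iv - v7 - i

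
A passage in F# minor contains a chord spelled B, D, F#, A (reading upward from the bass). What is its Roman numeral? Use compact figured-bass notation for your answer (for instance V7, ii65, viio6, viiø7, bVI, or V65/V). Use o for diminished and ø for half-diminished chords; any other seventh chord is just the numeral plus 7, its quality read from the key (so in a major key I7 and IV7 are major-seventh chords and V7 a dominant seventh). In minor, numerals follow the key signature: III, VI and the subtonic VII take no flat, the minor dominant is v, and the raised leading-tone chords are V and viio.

iv7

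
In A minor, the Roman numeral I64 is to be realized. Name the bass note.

I in A minor has root A; the chord is A-C#-E.
The figure 64 means second inversion — the fifth is in the bass.

E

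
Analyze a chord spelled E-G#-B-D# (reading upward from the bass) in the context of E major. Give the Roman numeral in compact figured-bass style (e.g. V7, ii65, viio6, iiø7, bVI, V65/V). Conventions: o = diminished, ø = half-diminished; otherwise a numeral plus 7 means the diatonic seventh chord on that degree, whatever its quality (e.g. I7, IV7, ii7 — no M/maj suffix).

Stacked in thirds the chord is E-G#-B-D#: a major seventh chord on E.
E is scale degree 1 in E major, and a major seventh chord on that degree is written I7.

I7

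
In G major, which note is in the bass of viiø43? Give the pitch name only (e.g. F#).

viiø in G major has root F#; the chord is F#-A-C-E.
The figure 43 means second inversion — the fifth is in the bass.

C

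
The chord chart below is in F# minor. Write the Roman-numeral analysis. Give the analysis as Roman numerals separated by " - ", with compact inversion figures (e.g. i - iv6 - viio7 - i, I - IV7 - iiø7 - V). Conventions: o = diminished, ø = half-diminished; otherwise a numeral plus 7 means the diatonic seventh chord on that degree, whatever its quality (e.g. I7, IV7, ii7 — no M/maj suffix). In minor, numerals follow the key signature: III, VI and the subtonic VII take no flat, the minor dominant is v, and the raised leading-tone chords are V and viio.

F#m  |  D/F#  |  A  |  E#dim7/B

F#m: minor triad on F# = scale degree 1 → i.
D/F#: root D is the submediant; major triad there is VI6.
A has root A, degree 3 in F# minor, so III.
E#dim7/B: root E# is the leading tone; fully diminished seventh chord there is viio43.

i - VI6 - III - viio43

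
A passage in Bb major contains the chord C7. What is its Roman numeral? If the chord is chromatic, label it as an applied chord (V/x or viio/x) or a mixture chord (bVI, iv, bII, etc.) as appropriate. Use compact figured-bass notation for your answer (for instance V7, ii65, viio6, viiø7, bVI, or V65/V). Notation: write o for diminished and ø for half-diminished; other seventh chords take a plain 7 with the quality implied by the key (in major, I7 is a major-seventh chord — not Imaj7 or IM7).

V7/V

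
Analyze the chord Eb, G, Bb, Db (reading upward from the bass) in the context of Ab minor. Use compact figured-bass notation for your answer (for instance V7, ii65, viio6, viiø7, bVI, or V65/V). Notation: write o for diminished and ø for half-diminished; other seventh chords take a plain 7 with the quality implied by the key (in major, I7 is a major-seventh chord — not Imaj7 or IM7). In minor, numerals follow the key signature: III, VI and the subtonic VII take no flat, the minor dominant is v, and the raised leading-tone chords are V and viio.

V7

The pitches Eb-G-Bb-Db form a dominant seventh chord rooted on Eb.
In Ab minor, Eb is the dominant; the diatonic dominant seventh chord there is V7.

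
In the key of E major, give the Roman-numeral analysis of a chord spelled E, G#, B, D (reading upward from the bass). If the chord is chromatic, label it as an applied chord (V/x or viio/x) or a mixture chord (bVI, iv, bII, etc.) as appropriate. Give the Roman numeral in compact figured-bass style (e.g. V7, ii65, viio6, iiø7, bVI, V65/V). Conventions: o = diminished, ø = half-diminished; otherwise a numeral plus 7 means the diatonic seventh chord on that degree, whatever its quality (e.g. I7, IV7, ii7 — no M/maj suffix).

V7/IV

The pitches E-G#-B-D form a dominant seventh chord rooted on E.
E is not a diatonic chord root with this quality in E major, but it lies a perfect fifth above A (IV), so the chord functions as an applied dominant of IV.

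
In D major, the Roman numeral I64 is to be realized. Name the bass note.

A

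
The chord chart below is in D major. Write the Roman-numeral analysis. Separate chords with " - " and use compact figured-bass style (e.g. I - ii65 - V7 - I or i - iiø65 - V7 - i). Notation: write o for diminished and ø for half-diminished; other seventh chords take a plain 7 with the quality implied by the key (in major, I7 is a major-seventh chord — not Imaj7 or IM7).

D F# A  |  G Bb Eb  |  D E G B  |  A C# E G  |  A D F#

D-F#-A has root D, degree 1 in D major, so I.
G-Bb-Eb: major triad on Eb — chromatic; Eb is the lowered second degree, so this is the Neapolitan sixth, bII6 (third, G, in the bass — hence the 6).
D-E-G-B: root E is the supertonic; minor seventh chord there is ii42.
A-C#-E-G: dominant seventh chord on A = scale degree 5 → V7.
A-D-F#: major triad on D = scale degree 1 → I64.

I - bII6 - ii42 - V7 - I64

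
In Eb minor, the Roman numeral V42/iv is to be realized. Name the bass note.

Db

The applied chord V42/iv is rooted on Eb: Eb-G-Bb-Db.
The figure 42 means third inversion — the seventh is in the bass.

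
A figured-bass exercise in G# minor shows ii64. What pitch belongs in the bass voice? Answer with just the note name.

ii in G# minor has root A#; the chord is A#-C#-E#.
The figure 64 means second inversion — the fifth is in the bass.

E#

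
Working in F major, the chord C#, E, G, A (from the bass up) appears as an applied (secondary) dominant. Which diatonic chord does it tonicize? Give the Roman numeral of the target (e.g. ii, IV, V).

The chord is a dominant seventh chord on A.
A dominant resolves down a perfect fifth: A → D. In F major, D is scale degree 6, i.e. vi.

vi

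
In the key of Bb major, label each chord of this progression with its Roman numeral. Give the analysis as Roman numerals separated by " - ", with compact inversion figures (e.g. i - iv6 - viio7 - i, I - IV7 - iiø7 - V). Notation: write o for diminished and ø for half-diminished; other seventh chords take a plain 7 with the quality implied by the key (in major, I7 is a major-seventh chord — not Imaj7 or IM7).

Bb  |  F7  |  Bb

Bb: root Bb is the tonic; major triad there is I.
F7 has root F, degree 5 in Bb major, so V7.
Bb: major triad on Bb = scale degree 1 → I.

I - V7 - I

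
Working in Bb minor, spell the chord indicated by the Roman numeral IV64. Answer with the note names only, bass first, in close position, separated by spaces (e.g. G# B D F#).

IV64 is the major subdominant, borrowed from the parallel major. In Bb minor that root is Eb.
So the chord is Eb-G-Bb, a major triad.
The figured bass 64 indicates second inversion, placing the fifth (Bb) in the bass: Bb-Eb-G.

Bb Eb G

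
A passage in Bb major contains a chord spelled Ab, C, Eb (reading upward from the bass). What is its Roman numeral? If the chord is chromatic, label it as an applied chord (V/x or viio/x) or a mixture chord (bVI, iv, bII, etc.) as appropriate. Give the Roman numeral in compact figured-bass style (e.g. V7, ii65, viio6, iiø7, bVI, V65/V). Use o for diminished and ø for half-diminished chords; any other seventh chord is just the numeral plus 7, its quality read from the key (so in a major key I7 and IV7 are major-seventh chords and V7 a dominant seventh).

The pitches Ab-C-Eb form a major triad rooted on Ab.
Ab is the lowered seventh degree of Bb major (diatonic 7 would be A). This is a major triad on the lowered seventh degree (the subtonic), borrowed from the parallel minor.

bVII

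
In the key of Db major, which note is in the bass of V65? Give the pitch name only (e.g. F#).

C

V in Db major has root Ab; the chord is Ab-C-Eb-Gb.
The figure 65 means first inversion — the third is in the bass.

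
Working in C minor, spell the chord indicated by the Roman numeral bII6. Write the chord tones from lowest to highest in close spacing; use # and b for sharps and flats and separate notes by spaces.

F Ab Db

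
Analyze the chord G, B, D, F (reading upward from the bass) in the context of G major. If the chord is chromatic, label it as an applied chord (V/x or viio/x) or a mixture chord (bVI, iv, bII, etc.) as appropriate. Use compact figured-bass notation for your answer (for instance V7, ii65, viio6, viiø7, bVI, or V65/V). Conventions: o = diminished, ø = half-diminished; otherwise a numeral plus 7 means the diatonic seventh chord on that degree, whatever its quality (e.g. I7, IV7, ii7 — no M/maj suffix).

Stacked in thirds the chord is G-B-D-F: a dominant seventh chord on G.
G is not a diatonic chord root with this quality in G major, but it lies a perfect fifth above C (IV), so the chord functions as an applied dominant of IV.

V7/IV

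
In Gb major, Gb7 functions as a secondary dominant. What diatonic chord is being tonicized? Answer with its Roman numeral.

The chord is a dominant seventh chord on Gb.
A dominant resolves down a perfect fifth: Gb → Cb. In Gb major, Cb is scale degree 4, i.e. IV.

IV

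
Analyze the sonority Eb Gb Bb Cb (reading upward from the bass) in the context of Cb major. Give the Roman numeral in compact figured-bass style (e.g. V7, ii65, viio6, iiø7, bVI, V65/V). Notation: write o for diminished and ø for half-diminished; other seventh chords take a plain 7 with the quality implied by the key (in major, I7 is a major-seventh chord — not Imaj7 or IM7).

I65

Stacked in thirds the chord is Cb-Eb-Gb-Bb: a major seventh chord on Cb.
Cb is scale degree 1 in Cb major, and a major seventh chord on that degree is written I7.
With Eb in the bass the chord is in first inversion, so the figured bass is 65.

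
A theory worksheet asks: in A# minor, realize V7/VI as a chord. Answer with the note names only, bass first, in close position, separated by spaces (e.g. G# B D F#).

C# E# G# B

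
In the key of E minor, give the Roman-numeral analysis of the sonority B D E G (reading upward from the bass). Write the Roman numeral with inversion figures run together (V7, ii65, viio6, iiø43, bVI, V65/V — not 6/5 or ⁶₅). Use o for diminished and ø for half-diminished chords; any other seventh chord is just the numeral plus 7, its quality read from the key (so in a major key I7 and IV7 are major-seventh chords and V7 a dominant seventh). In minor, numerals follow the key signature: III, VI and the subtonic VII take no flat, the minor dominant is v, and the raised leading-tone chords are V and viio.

i43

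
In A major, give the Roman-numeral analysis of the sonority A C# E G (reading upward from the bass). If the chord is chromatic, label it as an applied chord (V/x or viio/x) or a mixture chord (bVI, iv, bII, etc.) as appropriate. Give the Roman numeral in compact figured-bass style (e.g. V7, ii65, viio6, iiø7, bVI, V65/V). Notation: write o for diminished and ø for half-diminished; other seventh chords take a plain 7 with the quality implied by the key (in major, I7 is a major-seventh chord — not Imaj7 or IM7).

The pitches A-C#-E-G form a dominant seventh chord rooted on A.
A is not a diatonic chord root with this quality in A major, but it lies a perfect fifth above D (IV), so the chord functions as an applied dominant of IV.

V7/IV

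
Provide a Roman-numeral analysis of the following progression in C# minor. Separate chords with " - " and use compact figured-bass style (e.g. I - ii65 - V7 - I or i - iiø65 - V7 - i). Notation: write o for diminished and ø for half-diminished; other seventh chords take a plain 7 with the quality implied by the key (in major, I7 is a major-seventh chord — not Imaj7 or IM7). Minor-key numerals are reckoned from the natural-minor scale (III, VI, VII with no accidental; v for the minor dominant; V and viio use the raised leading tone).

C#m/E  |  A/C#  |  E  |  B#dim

i6 - VI6 - III - viio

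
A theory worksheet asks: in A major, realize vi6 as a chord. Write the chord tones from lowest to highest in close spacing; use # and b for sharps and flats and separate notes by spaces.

The numeral's case and figure indicate a minor triad. In A major its root, scale degree 6, is F#.
Stacking thirds from F# gives F#-A-C#.
With the 6 figure the chord is in first inversion; from the bass A upward in close position it reads A-C#-F#.

A C# F#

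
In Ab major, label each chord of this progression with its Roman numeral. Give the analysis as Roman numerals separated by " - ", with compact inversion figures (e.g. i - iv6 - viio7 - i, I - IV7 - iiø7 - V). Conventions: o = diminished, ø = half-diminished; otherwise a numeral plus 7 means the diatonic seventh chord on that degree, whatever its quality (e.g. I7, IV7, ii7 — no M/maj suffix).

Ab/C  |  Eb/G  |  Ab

I6 - V6 - I

Ab/C has root Ab, degree 1 in Ab major, so I6.
Eb/G: root Eb is the dominant; major triad there is V6.
Ab has root Ab, degree 1 in Ab major, so I.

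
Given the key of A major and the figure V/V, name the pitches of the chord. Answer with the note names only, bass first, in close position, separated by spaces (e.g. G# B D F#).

The slash means an applied dominant: we want the dominant of V. In A major, V is E major, and its dominant is built on B.
Building a major triad on B gives B-D#-F#.

B D# F#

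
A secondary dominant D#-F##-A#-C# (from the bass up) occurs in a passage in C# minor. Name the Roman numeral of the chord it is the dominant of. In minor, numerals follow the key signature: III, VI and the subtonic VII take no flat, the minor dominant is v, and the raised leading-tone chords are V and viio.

V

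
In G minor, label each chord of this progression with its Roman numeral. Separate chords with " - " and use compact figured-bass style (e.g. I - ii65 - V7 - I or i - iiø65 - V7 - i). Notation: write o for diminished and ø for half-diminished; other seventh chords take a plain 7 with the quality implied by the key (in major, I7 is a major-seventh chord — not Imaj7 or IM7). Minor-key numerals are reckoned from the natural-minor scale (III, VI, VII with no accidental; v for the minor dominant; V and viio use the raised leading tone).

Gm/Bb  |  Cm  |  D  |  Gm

i6 - iv - V - i

Gm/Bb has root G, degree 1 in G minor, so i6.
Cm: root C is the subdominant; minor triad there is iv.
D has root D, degree 5 in G minor, so V.
Gm: root G is the tonic; minor triad there is i.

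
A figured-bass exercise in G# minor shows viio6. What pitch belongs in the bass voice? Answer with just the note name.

viio in G# minor has root F##; the chord is F##-A#-C#.
The figure 6 means first inversion — the third is in the bass.

A#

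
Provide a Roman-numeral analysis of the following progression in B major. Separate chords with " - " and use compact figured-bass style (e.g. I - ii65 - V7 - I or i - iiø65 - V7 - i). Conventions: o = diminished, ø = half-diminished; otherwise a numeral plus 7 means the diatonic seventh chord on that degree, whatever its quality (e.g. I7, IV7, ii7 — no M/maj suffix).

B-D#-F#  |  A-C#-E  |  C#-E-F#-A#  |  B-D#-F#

I - bVII - V43 - I

B-D#-F#: root B is the tonic; major triad there is I.
A-C#-E: A with this quality isn't in the key; it's bVII, borrowed from the parallel minor.
C#-E-F#-A#: dominant seventh chord on F# = scale degree 5 → V43.
B-D#-F# has root B, degree 1 in B major, so I.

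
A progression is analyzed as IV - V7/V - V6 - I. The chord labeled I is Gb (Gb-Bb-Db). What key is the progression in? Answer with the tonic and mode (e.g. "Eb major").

Gb major

I is given as Gb-Bb-Db — a major triad with root Gb.
If Gb is scale degree 1 and the mode makes that degree carry a major triad, the tonic is Gb and the mode is major.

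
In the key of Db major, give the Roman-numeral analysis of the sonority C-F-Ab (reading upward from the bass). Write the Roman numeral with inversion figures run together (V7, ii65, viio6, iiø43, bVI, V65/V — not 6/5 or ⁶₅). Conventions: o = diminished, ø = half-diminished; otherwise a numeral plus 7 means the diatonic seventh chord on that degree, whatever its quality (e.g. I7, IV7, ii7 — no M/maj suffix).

iii64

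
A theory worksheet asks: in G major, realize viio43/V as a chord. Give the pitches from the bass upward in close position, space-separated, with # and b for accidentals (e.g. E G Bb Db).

G Bb C# E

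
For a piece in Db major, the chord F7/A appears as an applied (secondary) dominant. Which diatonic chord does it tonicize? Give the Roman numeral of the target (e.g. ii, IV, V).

vi

The chord is a dominant seventh chord on F.
A dominant resolves down a perfect fifth: F → Bb. In Db major, Bb is scale degree 6, i.e. vi.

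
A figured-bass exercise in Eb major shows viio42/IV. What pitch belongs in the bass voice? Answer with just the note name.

Fb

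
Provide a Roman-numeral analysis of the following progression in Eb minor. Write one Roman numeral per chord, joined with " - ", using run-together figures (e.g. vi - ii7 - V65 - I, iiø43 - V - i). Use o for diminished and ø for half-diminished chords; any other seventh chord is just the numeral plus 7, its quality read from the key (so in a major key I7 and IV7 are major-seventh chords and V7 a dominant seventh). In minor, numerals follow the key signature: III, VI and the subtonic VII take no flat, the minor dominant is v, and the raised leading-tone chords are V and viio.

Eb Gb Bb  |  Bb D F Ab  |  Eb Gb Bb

i - V7 - i

Eb-Gb-Bb has root Eb, degree 1 in Eb minor, so i.
Bb-D-F-Ab has root Bb, degree 5 in Eb minor, so V7.
Eb-Gb-Bb has root Eb, degree 1 in Eb minor, so i.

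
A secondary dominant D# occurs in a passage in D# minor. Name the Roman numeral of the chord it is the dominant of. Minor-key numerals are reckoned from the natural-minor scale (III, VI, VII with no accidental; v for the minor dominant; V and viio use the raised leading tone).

The chord is a major triad on D#.
A dominant resolves down a perfect fifth: D# → G#. In D# minor, G# is scale degree 4, i.e. iv.

iv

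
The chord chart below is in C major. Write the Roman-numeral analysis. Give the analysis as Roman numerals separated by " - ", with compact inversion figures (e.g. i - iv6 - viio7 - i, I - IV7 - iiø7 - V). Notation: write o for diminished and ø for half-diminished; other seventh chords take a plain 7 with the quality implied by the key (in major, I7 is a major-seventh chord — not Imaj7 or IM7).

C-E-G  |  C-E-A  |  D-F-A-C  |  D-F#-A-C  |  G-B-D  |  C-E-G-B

I - vi6 - ii7 - V7/V - V - I7

C-E-G: root C is the tonic; major triad there is I.
C-E-A has root A, degree 6 in C major, so vi6.
D-F-A-C: minor seventh chord on D = scale degree 2 → ii7.
D-F#-A-C is the secondary dominant of V (dominant seventh chord on D): V7/V.
G-B-D has root G, degree 5 in C major, so V.
C-E-G-B has root C, degree 1 in C major, so I7.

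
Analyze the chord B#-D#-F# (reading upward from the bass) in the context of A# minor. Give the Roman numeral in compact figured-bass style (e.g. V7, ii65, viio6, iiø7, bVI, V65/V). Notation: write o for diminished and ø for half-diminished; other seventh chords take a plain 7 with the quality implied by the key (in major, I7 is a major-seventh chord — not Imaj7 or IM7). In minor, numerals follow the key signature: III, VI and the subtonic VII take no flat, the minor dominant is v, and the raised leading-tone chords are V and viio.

iio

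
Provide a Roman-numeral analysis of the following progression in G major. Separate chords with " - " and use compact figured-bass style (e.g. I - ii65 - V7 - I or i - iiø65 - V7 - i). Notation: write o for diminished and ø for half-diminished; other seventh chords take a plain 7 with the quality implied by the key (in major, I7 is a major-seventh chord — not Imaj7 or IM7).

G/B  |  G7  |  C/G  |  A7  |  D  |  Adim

I6 - V7/IV - IV64 - V7/V - V - iio

G/B: major triad on G = scale degree 1 → I6.
G7: a dominant seventh chord on G, the applied dominant of IV → V7/IV.
C/G: major triad on C = scale degree 4 → IV64.
A7 is the secondary dominant of V (dominant seventh chord on A): V7/V.
D: major triad on D = scale degree 5 → V.
Adim: A with this quality isn't in the key; it's iio, borrowed from the parallel minor.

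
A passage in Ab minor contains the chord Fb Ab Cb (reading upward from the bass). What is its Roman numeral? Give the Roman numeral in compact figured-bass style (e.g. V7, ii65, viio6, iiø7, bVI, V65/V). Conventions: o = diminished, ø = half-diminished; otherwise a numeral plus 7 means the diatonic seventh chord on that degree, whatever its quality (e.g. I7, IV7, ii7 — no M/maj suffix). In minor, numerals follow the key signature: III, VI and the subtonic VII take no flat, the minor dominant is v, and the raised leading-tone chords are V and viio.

VI

The pitches Fb-Ab-Cb form a major triad rooted on Fb.
In Ab minor, Fb is the submediant; the diatonic major triad there is VI.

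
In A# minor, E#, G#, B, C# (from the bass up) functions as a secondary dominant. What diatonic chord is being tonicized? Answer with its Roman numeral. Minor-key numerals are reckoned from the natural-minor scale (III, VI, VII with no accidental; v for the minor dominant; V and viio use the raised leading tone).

VI

The chord is a dominant seventh chord on C#.
A dominant resolves down a perfect fifth: C# → F#. In A# minor, F# is scale degree 6, i.e. VI.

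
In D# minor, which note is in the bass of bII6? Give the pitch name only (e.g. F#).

bII in D# minor has root E; the chord is E-G#-B.
The figure 6 means first inversion — the third is in the bass.

G#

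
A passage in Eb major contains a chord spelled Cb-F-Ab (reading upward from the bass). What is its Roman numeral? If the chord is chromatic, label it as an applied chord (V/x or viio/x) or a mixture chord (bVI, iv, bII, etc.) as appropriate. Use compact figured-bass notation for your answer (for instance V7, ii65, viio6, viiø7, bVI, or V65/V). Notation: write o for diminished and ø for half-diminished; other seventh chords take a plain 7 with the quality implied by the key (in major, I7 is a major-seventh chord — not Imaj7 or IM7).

The pitches F-Ab-Cb form a diminished triad rooted on F.
F is the second degree of Eb major. This is the diminished supertonic triad, borrowed from the parallel minor.
With Cb in the bass the chord is in second inversion, so the figured bass is 64.

iio64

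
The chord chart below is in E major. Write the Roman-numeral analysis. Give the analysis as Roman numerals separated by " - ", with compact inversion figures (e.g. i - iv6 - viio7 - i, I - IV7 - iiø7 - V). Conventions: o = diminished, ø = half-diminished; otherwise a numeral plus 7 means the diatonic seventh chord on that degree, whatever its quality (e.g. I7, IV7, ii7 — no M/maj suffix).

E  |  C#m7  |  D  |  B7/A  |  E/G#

E: root E is the tonic; major triad there is I.
C#m7 has root C#, degree 6 in E major, so vi7.
D is non-diatonic — bVII, a mixture chord from E minor.
B7/A: root B is the dominant; dominant seventh chord there is V42.
E/G# has root E, degree 1 in E major, so I6.

I - vi7 - bVII - V42 - I6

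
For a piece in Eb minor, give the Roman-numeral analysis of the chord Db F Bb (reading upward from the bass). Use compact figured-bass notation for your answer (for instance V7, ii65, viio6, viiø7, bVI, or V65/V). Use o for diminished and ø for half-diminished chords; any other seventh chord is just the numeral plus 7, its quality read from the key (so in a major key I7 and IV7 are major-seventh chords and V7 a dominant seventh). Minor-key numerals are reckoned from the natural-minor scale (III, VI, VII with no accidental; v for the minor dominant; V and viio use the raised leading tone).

v6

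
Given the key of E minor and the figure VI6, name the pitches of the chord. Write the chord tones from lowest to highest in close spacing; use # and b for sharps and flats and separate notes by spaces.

E G C

The numeral's case and figure indicate a major triad. In E minor its root, scale degree 6, is C.
Stacking thirds from C gives C-E-G.
With the 6 figure the chord is in first inversion; from the bass E upward in close position it reads E-G-C.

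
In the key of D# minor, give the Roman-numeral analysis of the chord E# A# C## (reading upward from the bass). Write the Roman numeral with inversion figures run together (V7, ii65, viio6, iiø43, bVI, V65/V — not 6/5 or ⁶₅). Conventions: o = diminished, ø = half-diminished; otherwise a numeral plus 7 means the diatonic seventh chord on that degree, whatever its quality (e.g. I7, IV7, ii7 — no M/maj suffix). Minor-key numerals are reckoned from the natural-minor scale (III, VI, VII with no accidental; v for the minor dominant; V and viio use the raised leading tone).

The pitches A#-C##-E# form a major triad rooted on A#.
In D# minor, A# is the dominant; the diatonic major triad there is V.
With E# in the bass the chord is in second inversion, so the figured bass is 64.

V64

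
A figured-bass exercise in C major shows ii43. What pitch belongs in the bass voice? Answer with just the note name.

A

ii in C major has root D; the chord is D-F-A-C.
The figure 43 means second inversion — the fifth is in the bass.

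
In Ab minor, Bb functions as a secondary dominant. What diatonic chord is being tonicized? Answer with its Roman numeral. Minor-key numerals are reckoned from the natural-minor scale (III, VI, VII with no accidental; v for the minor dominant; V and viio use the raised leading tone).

V

The chord is a major triad on Bb.
A dominant resolves down a perfect fifth: Bb → Eb. In Ab minor, Eb is scale degree 5, i.e. V.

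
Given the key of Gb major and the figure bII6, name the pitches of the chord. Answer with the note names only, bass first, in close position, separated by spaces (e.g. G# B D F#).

Cb Ebb Abb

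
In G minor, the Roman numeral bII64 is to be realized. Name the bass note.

bII in G minor has root Ab; the chord is Ab-C-Eb.
The figure 64 means second inversion — the fifth is in the bass.

Eb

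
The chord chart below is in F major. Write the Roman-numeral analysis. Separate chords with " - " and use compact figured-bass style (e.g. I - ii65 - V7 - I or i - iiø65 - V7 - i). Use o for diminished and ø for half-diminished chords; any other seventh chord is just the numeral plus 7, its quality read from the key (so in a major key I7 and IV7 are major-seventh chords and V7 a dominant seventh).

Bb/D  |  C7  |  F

IV6 - V7 - I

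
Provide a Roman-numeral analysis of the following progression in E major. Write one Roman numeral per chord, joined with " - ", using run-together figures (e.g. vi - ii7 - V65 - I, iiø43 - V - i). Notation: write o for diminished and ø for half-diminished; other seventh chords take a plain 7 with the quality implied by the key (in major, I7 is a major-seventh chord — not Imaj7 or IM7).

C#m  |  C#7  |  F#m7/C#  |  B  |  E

vi - V7/ii - ii43 - V - I

C#m has root C#, degree 6 in E major, so vi.
C#7 is the secondary dominant of ii (dominant seventh chord on C#): V7/ii.
F#m7/C#: root F# is the supertonic; minor seventh chord there is ii43.
B has root B, degree 5 in E major, so V.
E has root E, degree 1 in E major, so I.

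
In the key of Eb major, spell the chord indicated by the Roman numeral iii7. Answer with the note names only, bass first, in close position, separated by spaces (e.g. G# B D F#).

G Bb D F

In Eb major, scale degree 3 is G, and the diatonic chord built there is a minor seventh chord.
Stacking thirds from G gives G-Bb-D-F.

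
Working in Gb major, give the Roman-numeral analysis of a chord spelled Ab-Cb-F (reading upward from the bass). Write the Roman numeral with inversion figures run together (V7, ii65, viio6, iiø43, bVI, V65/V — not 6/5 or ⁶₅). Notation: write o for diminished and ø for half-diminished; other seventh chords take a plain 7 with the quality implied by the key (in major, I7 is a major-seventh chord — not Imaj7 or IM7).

viio6

The pitches F-Ab-Cb form a diminished triad rooted on F.
F is scale degree 7 in Gb major, and a diminished triad on that degree is written viio.
With Ab in the bass the chord is in first inversion, so the figured bass is 6.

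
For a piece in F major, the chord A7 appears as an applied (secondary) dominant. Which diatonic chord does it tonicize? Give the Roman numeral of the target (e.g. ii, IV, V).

The chord is a dominant seventh chord on A.
A dominant resolves down a perfect fifth: A → D. In F major, D is scale degree 6, i.e. vi.

vi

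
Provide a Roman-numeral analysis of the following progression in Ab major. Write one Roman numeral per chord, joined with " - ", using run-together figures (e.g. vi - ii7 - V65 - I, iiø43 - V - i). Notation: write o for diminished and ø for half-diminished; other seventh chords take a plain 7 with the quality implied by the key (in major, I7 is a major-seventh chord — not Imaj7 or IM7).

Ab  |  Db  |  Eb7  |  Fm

I - IV - V7 - vi

Ab: root Ab is the tonic; major triad there is I.
Db: major triad on Db = scale degree 4 → IV.
Eb7 has root Eb, degree 5 in Ab major, so V7.
Fm: root F is the submediant; minor triad there is vi.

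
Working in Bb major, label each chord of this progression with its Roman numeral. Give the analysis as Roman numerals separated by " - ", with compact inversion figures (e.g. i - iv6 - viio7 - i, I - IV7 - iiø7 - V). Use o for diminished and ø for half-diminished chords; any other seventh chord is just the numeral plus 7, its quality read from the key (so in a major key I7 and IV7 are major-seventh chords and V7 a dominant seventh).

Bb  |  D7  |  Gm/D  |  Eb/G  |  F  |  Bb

I - V7/vi - vi64 - IV6 - V - I

Bb: root Bb is the tonic; major triad there is I.
D7 is the secondary dominant of vi (dominant seventh chord on D): V7/vi.
Gm/D: root G is the submediant; minor triad there is vi64.
Eb/G: major triad on Eb = scale degree 4 → IV6.
F has root F, degree 5 in Bb major, so V.
Bb: root Bb is the tonic; major triad there is I.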